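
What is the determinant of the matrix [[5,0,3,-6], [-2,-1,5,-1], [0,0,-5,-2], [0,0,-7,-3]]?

-5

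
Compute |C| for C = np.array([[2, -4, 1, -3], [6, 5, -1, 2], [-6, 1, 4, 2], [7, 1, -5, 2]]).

|C| = 439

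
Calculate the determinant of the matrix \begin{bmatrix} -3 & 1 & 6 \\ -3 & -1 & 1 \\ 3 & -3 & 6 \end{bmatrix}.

102

Expand along row 1:
  + (-3) · |-1 1; -3 6| = (-3)·(-6 − (-3)) = 9
  − 1 · |-3 1; 3 6| = −1·(-18 − 3) = 21
  + 6 · |-3 -1; 3 -3| = 6·(9 − (-3)) = 72
Sum: (9) + (21) + (72) = 102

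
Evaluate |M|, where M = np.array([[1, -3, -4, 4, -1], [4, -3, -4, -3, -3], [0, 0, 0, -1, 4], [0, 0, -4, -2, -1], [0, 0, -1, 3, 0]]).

-513

M is block upper-triangular with a 2×2 block and a 3×3 block on the diagonal, so its determinant equals the product of the determinants of the diagonal blocks.
det of the 2×2 block = 9
det of the 3×3 block = -57
det = (9)·(-57) = -513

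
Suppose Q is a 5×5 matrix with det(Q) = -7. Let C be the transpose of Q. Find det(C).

The determinant is -7.

det(Qᵀ) = det(Q).
det(C) = (1)·(-7) = -7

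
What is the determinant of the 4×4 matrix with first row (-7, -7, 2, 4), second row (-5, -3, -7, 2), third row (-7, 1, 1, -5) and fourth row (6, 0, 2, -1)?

Expand along row 4 (it has 1 zero):
  − (6) · M_41   where M_41 = det([-7 2 4; -3 -7 2; 1 1 -5]) = -241
  − (2) · M_43   where M_43 = det([-7 -7 4; -5 -3 2; -7 1 -5]) = 78
  + (-1) · M_44   where M_44 = det([-7 -7 2; -5 -3 -7; -7 1 1]) = -458
det = (-1)·(6)·(-241) + (-1)·(2)·(78) + (+1)·(-1)·(-458) = 1748

The determinant is 1748.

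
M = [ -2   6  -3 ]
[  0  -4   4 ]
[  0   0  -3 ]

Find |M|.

The determinant is -24.

M is upper triangular, so det(M) is the product of the diagonal entries:
det = (-2) · (-4) · (-3) = -24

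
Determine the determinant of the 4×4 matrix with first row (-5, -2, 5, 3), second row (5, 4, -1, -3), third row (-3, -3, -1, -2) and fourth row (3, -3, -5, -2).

The determinant is -244.

Expand along row 1:
  + (-5) · M_11   where M_11 = det([4 -1 -3; -3 -1 -2; -3 -5 -2]) = -68
  − (-2) · M_12   where M_12 = det([5 -1 -3; -3 -1 -2; 3 -5 -2]) = -82
  + (5) · M_13   where M_13 = det([5 4 -3; -3 -3 -2; 3 -3 -2]) = -102
  − (3) · M_14   where M_14 = det([5 4 -1; -3 -3 -1; 3 -3 -5]) = -30
det = (+1)·(-5)·(-68) + (-1)·(-2)·(-82) + (+1)·(5)·(-102) + (-1)·(3)·(-30) = -244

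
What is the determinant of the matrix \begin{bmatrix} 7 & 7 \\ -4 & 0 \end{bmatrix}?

The determinant is 28.

det = 7·0 − 7·(-4) = 0 − (-28) = 28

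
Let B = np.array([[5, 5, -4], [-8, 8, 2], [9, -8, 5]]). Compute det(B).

Expand along row 1:
  + 5 · |8 2; -8 5| = 5·(40 − (-16)) = 280
  − 5 · |-8 2; 9 5| = −5·(-40 − 18) = 290
  + (-4) · |-8 8; 9 -8| = (-4)·(64 − 72) = 32
Sum: (280) + (290) + (32) = 602

602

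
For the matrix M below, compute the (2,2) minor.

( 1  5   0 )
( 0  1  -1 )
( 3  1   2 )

The minor is 2.

Delete row 2 and column 2; the remaining 2×2 submatrix is [1 0; 3 2].
Its determinant is 1·2 − 0·3 = 2.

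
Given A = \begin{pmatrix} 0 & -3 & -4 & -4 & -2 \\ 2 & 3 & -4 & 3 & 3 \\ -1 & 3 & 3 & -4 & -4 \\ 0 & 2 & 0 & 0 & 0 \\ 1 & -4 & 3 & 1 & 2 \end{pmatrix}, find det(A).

-152

Expand along row 4 (it has 4 zeros):
  + (2) · M_42   where M_42 = det([0 -4 -4 -2; 2 -4 3 3; -1 3 -4 -4; 1 3 1 2]) = -76
det = (+1)·(2)·(-76) = -152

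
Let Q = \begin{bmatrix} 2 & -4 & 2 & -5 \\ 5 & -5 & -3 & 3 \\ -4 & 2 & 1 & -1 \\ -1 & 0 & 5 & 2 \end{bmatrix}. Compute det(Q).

Expand along row 4 (it has 1 zero):
  − (-1) · M_41   where M_41 = det([-4 2 -5; -5 -3 3; 2 1 -1]) = -3
  − (5) · M_43   where M_43 = det([2 -4 -5; 5 -5 3; -4 2 -1]) = 76
  + (2) · M_44   where M_44 = det([2 -4 2; 5 -5 -3; -4 2 1]) = -46
det = (-1)·(-1)·(-3) + (-1)·(5)·(76) + (+1)·(2)·(-46) = -475

-475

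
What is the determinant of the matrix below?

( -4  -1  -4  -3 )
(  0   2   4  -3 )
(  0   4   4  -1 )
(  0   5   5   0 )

The determinant is 40.

Expand along column 1 (it has 3 zeros):
  + (-4) · M_11   where M_11 = det([2 4 -3; 4 4 -1; 5 5 0]) = -10
det = (+1)·(-4)·(-10) = 40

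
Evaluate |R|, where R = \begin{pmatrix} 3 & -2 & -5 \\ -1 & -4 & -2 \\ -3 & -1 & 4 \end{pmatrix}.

det(R) = -19

Expand along column 1:
  + 3 · |-4 -2; -1 4| = 3·(-16 − 2) = -54
  − (-1) · |-2 -5; -1 4| = −(-1)·(-8 − 5) = -13
  + (-3) · |-2 -5; -4 -2| = (-3)·(4 − 20) = 48
Sum: (-54) + (-13) + (48) = -19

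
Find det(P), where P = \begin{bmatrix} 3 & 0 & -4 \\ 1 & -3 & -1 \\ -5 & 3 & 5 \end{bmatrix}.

12

Expand along column 2:
  + (-3) · |3 -4; -5 5| = (-3)·(15 − 20) = 15
  − 3 · |3 -4; 1 -1| = −3·(-3 − (-4)) = -3
Sum: (15) + (-3) = 12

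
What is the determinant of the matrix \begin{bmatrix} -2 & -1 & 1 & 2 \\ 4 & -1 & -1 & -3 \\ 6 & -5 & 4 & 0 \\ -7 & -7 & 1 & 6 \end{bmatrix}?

The determinant is 17.

Expand along row 3 (it has 1 zero):
  + (6) · M_31   where M_31 = det([-1 1 2; -1 -1 -3; -7 1 6]) = 14
  − (-5) · M_32   where M_32 = det([-2 1 2; 4 -1 -3; -7 1 6]) = -3
  + (4) · M_33   where M_33 = det([-2 -1 2; 4 -1 -3; -7 -7 6]) = -13
det = (+1)·(6)·(14) + (-1)·(-5)·(-3) + (+1)·(4)·(-13) = 17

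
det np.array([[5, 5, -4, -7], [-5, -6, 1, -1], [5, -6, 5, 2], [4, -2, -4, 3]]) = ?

Expand along row 1:
  + (5) · M_11   where M_11 = det([-6 1 -1; -6 5 2; -2 -4 3]) = -158
  − (5) · M_12   where M_12 = det([-5 1 -1; 5 5 2; 4 -4 3]) = -82
  + (-4) · M_13   where M_13 = det([-5 -6 -1; 5 -6 2; 4 -2 3]) = 98
  − (-7) · M_14   where M_14 = det([-5 -6 1; 5 -6 5; 4 -2 -4]) = -396
det = (+1)·(5)·(-158) + (-1)·(5)·(-82) + (+1)·(-4)·(98) + (-1)·(-7)·(-396) = -3544

The determinant is -3544.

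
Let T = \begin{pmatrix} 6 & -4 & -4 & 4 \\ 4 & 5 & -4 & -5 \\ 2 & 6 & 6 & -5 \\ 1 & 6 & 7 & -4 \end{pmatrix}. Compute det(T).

The determinant is 386.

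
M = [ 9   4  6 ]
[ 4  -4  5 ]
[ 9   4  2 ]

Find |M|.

Expand along column 1:
  + 9 · |-4 5; 4 2| = 9·(-8 − 20) = -252
  − 4 · |4 6; 4 2| = −4·(8 − 24) = 64
  + 9 · |4 6; -4 5| = 9·(20 − (-24)) = 396
Sum: (-252) + (64) + (396) = 208

208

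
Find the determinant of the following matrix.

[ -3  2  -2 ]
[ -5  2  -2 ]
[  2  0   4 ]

Expand along column 2:
  − 2 · |-5 -2; 2 4| = −2·(-20 − (-4)) = 32
  + 2 · |-3 -2; 2 4| = 2·(-12 − (-4)) = -16
Sum: (32) + (-16) = 16

16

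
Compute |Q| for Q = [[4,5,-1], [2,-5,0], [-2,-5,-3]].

110

Expand along row 2:
  − 2 · |5 -1; -5 -3| = −2·(-15 − 5) = 40
  + (-5) · |4 -1; -2 -3| = (-5)·(-12 − 2) = 70
Sum: (40) + (70) = 110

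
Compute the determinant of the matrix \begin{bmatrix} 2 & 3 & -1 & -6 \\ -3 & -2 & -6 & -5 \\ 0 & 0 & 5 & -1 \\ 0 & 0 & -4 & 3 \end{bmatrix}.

55

The matrix is block upper-triangular with a 2×2 block and a 2×2 block on the diagonal, so its determinant equals the product of the determinants of the diagonal blocks.
det of the 2×2 block = 5
det of the 2×2 block = 11
det = (5)·(11) = 55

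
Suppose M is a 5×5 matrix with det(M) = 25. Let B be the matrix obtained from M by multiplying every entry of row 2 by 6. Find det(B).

150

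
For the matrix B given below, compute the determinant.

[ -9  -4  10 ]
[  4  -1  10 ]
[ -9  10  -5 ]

|B| = 1445

Expand along column 1:
  + (-9) · |-1 10; 10 -5| = (-9)·(5 − 100) = 855
  − 4 · |-4 10; 10 -5| = −4·(20 − 100) = 320
  + (-9) · |-4 10; -1 10| = (-9)·(-40 − (-10)) = 270
Sum: (855) + (320) + (270) = 1445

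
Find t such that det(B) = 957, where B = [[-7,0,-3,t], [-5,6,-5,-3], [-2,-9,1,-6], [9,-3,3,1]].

0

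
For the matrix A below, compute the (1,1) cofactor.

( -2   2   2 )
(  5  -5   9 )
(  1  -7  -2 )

The cofactor is 73.

Delete row 1 and column 1; the remaining 2×2 submatrix is [-5 9; -7 -2].
Its determinant is (-5)·(-2) − 9·(-7) = 73.
The cofactor carries sign (−1)^(1+1) = +1, so C_{1,1} = +(73) = 73.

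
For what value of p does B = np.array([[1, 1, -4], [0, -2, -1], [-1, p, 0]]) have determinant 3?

p = -6

Expanding along the row containing p, det(B) is linear in p: det(B) = (1)·p + (9).
Set (1)·p + (9) = 3  ⇒  (1)·p = -6  ⇒  p = -6.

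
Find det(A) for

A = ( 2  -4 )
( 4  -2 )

det(A) = 2·(-2) − (-4)·4 = -4 − (-16) = 12

12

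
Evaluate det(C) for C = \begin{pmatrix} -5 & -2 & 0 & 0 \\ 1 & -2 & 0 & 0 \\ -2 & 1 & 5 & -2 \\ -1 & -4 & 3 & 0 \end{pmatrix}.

72

C is block lower-triangular with a 2×2 block and a 2×2 block on the diagonal, so its determinant equals the product of the determinants of the diagonal blocks.
det of the 2×2 block = 12
det of the 2×2 block = 6
det = (12)·(6) = 72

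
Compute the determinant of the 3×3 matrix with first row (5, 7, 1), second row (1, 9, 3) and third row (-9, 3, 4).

Expand along column 1:
  + 5 · |9 3; 3 4| = 5·(36 − 9) = 135
  − 1 · |7 1; 3 4| = −1·(28 − 3) = -25
  + (-9) · |7 1; 9 3| = (-9)·(21 − 9) = -108
Sum: (135) + (-25) + (-108) = 2

The determinant is 2.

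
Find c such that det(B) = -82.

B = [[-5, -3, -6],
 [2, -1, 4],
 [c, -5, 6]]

6

Expanding along the column containing c, det(B) is linear in c: det(B) = (-18)·c + (26).
Set (-18)·c + (26) = -82  ⇒  (-18)·c = -108  ⇒  c = 6.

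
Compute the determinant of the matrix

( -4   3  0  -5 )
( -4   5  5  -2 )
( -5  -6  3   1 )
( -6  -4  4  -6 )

1298

Expand along row 1 (it has 1 zero):
  + (-4) · M_11   where M_11 = det([5 5 -2; -6 3 1; -4 4 -6]) = -286
  − (3) · M_12   where M_12 = det([-4 5 -2; -5 3 1; -6 4 -6]) = -88
  − (-5) · M_14   where M_14 = det([-4 5 5; -5 -6 3; -6 -4 4]) = -22
det = (+1)·(-4)·(-286) + (-1)·(3)·(-88) + (-1)·(-5)·(-22) = 1298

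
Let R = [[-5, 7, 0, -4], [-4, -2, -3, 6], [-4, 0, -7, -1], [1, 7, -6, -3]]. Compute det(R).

-2780

Expand along row 1 (it has 1 zero):
  + (-5) · M_11   where M_11 = det([-2 -3 6; 0 -7 -1; 7 -6 -3]) = 285
  − (7) · M_12   where M_12 = det([-4 -3 6; -4 -7 -1; 1 -6 -3]) = 165
  − (-4) · M_14   where M_14 = det([-4 -2 -3; -4 0 -7; 1 7 -6]) = -50
det = (+1)·(-5)·(285) + (-1)·(7)·(165) + (-1)·(-4)·(-50) = -2780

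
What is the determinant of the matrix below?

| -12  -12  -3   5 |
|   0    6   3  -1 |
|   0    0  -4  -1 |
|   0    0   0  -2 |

-576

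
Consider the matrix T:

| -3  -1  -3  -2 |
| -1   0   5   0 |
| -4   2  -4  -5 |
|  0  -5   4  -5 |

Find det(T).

det(T) = -546

Expand along row 2 (it has 2 zeros):
  − (-1) · M_21   where M_21 = det([-1 -3 -2; 2 -4 -5; -5 4 -5]) = -121
  − (5) · M_23   where M_23 = det([-3 -1 -2; -4 2 -5; 0 -5 -5]) = 85
det = (-1)·(-1)·(-121) + (-1)·(5)·(85) = -546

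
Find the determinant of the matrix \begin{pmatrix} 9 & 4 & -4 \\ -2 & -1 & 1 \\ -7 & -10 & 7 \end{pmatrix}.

The determinant is 3.

Expand along row 1:
  + 9 · |-1 1; -10 7| = 9·(-7 − (-10)) = 27
  − 4 · |-2 1; -7 7| = −4·(-14 − (-7)) = 28
  + (-4) · |-2 -1; -7 -10| = (-4)·(20 − 7) = -52
Sum: (27) + (28) + (-52) = 3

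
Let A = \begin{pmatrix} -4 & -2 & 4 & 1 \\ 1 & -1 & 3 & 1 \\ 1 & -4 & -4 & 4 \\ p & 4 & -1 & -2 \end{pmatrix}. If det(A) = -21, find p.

8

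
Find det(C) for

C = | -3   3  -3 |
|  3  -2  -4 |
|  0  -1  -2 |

|C| = 27

Expand along row 3:
  − (-1) · |-3 -3; 3 -4| = −(-1)·(12 − (-9)) = 21
  + (-2) · |-3 3; 3 -2| = (-2)·(6 − 9) = 6
Sum: (21) + (6) = 27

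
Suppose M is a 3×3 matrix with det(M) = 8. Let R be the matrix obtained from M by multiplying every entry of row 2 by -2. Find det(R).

Scaling one row by -2 multiplies the determinant by -2.
det(R) = (-2)·(8) = -16

-16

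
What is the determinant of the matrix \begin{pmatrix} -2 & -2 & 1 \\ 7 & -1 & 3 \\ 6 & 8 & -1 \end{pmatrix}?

Expand along row 1:
  + (-2) · |-1 3; 8 -1| = (-2)·(1 − 24) = 46
  − (-2) · |7 3; 6 -1| = −(-2)·(-7 − 18) = -50
  + 1 · |7 -1; 6 8| = 1·(56 − (-6)) = 62
Sum: (46) + (-50) + (62) = 58

58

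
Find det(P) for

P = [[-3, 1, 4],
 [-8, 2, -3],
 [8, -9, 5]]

Expand along row 1:
  + (-3) · |2 -3; -9 5| = (-3)·(10 − 27) = 51
  − 1 · |-8 -3; 8 5| = −1·(-40 − (-24)) = 16
  + 4 · |-8 2; 8 -9| = 4·(72 − 16) = 224
Sum: (51) + (16) + (224) = 291

The determinant is 291.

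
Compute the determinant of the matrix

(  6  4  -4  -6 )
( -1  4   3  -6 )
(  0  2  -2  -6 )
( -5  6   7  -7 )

-252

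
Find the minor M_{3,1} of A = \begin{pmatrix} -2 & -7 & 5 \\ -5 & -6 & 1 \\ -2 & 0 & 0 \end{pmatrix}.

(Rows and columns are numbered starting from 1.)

The minor is 23.

Delete row 3 and column 1; the remaining 2×2 submatrix is [-7 5; -6 1].
Its determinant is (-7)·1 − 5·(-6) = 23.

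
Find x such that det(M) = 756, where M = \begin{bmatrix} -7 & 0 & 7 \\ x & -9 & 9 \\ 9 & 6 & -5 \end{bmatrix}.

x = 3

Expanding along the row containing x, det(M) is linear in x: det(M) = (42)·x + (630).
Set (42)·x + (630) = 756  ⇒  (42)·x = 126  ⇒  x = 3.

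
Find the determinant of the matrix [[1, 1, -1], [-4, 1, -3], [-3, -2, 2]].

2

Expand along row 1:
  + 1 · |1 -3; -2 2| = 1·(2 − 6) = -4
  − 1 · |-4 -3; -3 2| = −1·(-8 − 9) = 17
  + (-1) · |-4 1; -3 -2| = (-1)·(8 − (-3)) = -11
Sum: (-4) + (17) + (-11) = 2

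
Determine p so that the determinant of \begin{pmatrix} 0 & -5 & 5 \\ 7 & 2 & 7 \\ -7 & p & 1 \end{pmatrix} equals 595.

Expanding along the row containing p, det(M) is linear in p: det(M) = (35)·p + (350).
Set (35)·p + (350) = 595  ⇒  (35)·p = 245  ⇒  p = 7.

7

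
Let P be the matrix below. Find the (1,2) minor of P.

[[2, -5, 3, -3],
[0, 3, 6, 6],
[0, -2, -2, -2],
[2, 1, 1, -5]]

Delete row 1 and column 2; the remaining 3×3 submatrix is [0 6 6; 0 -2 -2; 2 1 -5].
Its determinant is 0.

0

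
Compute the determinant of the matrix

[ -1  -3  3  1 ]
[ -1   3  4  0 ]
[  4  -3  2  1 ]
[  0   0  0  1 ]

-99

Expand along row 4 (it has 3 zeros):
  + (1) · M_44   where M_44 = det([-1 -3 3; -1 3 4; 4 -3 2]) = -99
det = (+1)·(1)·(-99) = -99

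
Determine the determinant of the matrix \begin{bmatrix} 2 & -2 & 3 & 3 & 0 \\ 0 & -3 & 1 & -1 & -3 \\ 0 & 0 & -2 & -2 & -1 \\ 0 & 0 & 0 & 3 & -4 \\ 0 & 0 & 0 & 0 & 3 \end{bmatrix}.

The matrix is upper triangular, so the determinant is the product of the diagonal entries:
det = (2) · (-3) · (-2) · (3) · (3) = 108

The determinant is 108.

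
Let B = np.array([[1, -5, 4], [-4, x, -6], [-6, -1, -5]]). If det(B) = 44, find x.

Expanding along the column containing x, det(B) is linear in x: det(B) = (19)·x + (-70).
Set (19)·x + (-70) = 44  ⇒  (19)·x = 114  ⇒  x = 6.

x = 6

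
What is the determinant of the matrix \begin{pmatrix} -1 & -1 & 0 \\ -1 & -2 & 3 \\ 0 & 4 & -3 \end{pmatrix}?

9

Expand along column 1:
  + (-1) · |-2 3; 4 -3| = (-1)·(6 − 12) = 6
  − (-1) · |-1 0; 4 -3| = −(-1)·(3 − 0) = 3
Sum: (6) + (3) = 9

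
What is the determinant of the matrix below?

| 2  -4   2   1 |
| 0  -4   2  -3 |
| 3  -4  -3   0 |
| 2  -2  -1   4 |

108

Expand along row 2 (it has 1 zero):
  + (-4) · M_22   where M_22 = det([2 2 1; 3 -3 0; 2 -1 4]) = -45
  − (2) · M_23   where M_23 = det([2 -4 1; 3 -4 0; 2 -2 4]) = 18
  + (-3) · M_24   where M_24 = det([2 -4 2; 3 -4 -3; 2 -2 -1]) = 12
det = (+1)·(-4)·(-45) + (-1)·(2)·(18) + (+1)·(-3)·(12) = 108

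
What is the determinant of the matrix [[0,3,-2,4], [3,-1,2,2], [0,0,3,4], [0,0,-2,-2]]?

-18

The matrix is block upper-triangular with a 2×2 block and a 2×2 block on the diagonal, so its determinant equals the product of the determinants of the diagonal blocks.
det of the 2×2 block = -9
det of the 2×2 block = 2
det = (-9)·(2) = -18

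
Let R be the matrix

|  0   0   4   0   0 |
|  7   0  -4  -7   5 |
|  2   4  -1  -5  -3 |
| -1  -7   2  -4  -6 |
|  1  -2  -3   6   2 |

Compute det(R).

The determinant is 9096.

Expand along row 1 (it has 4 zeros):
  + (4) · M_13   where M_13 = det([7 0 -7 5; 2 4 -5 -3; -1 -7 -4 -6; 1 -2 6 2]) = 2274
det = (+1)·(4)·(2274) = 9096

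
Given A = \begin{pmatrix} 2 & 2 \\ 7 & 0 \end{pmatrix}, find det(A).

det(A) = 2·0 − 2·7 = 0 − 14 = -14

|A| = -14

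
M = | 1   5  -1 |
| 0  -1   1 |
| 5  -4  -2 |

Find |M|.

|M| = 26

Expand along row 2:
  + (-1) · |1 -1; 5 -2| = (-1)·(-2 − (-5)) = -3
  − 1 · |1 5; 5 -4| = −1·(-4 − 25) = 29
Sum: (-3) + (29) = 26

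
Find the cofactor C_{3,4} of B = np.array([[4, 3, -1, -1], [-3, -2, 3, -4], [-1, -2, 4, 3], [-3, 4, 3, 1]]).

Delete row 3 and column 4; the remaining 3×3 submatrix is [4 3 -1; -3 -2 3; -3 4 3].
Its determinant is -54.
The cofactor carries sign (−1)^(3+4) = −1, so C_{3,4} = −(-54) = 54.

54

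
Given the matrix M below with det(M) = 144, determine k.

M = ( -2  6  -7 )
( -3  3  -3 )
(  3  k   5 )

5

Expanding along the column containing k, det(M) is linear in k: det(M) = (15)·k + (69).
Set (15)·k + (69) = 144  ⇒  (15)·k = 75  ⇒  k = 5.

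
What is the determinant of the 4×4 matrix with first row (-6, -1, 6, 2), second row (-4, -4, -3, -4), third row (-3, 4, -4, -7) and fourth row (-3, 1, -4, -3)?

-980

Expand along row 1:
  + (-6) · M_11   where M_11 = det([-4 -3 -4; 4 -4 -7; 1 -4 -3]) = 97
  − (-1) · M_12   where M_12 = det([-4 -3 -4; -3 -4 -7; -3 -4 -3]) = 28
  + (6) · M_13   where M_13 = det([-4 -4 -4; -3 4 -7; -3 1 -3]) = -64
  − (2) · M_14   where M_14 = det([-4 -4 -3; -3 4 -4; -3 1 -4]) = 21
det = (+1)·(-6)·(97) + (-1)·(-1)·(28) + (+1)·(6)·(-64) + (-1)·(2)·(21) = -980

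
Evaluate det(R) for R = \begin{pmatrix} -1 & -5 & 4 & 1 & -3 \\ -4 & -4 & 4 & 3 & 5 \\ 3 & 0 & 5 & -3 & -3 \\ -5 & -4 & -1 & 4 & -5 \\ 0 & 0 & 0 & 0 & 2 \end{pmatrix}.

The determinant is 100.

Expand along row 5 (it has 4 zeros):
  + (2) · M_55   where M_55 = det([-1 -5 4 1; -4 -4 4 3; 3 0 5 -3; -5 -4 -1 4]) = 50
det = (+1)·(2)·(50) = 100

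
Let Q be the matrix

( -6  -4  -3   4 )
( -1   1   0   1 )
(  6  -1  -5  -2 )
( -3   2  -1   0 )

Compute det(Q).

-203

Expand along row 2 (it has 1 zero):
  − (-1) · M_21   where M_21 = det([-4 -3 4; -1 -5 -2; 2 -1 0]) = 64
  + (1) · M_22   where M_22 = det([-6 -3 4; 6 -5 -2; -3 -1 0]) = -90
  + (1) · M_24   where M_24 = det([-6 -4 -3; 6 -1 -5; -3 2 -1]) = -177
det = (-1)·(-1)·(64) + (+1)·(1)·(-90) + (+1)·(1)·(-177) = -203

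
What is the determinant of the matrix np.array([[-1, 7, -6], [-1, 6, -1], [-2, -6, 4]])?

-84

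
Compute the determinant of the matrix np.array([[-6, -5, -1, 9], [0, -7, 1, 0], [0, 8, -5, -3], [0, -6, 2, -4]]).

792

Expand along column 1 (it has 3 zeros):
  + (-6) · M_11   where M_11 = det([-7 1 0; 8 -5 -3; -6 2 -4]) = -132
det = (+1)·(-6)·(-132) = 792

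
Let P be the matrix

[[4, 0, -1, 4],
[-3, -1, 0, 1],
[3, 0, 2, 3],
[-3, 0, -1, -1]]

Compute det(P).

-22

Expand along column 2 (it has 3 zeros):
  + (-1) · M_22   where M_22 = det([4 -1 4; 3 2 3; -3 -1 -1]) = 22
det = (+1)·(-1)·(22) = -22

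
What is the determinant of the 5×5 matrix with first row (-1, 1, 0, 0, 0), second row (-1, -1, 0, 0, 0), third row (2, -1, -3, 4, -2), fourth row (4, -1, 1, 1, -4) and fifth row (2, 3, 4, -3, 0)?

-28

The matrix is block lower-triangular with a 2×2 block and a 3×3 block on the diagonal, so its determinant equals the product of the determinants of the diagonal blocks.
det of the 2×2 block = 2
det of the 3×3 block = -14
det = (2)·(-14) = -28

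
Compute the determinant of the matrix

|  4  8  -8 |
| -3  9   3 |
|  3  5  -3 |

168

Expand along column 1:
  + 4 · |9 3; 5 -3| = 4·(-27 − 15) = -168
  − (-3) · |8 -8; 5 -3| = −(-3)·(-24 − (-40)) = 48
  + 3 · |8 -8; 9 3| = 3·(24 − (-72)) = 288
Sum: (-168) + (48) + (288) = 168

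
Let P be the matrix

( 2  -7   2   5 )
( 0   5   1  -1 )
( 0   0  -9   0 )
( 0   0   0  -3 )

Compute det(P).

det(P) = 270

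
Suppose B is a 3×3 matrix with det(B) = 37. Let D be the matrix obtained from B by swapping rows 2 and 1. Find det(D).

Swapping two rows multiplies the determinant by −1.
det(D) = (-1)·(37) = -37

The determinant is -37.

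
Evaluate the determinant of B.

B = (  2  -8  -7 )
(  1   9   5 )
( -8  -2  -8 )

-358

Expand along row 1:
  + 2 · |9 5; -2 -8| = 2·(-72 − (-10)) = -124
  − (-8) · |1 5; -8 -8| = −(-8)·(-8 − (-40)) = 256
  + (-7) · |1 9; -8 -2| = (-7)·(-2 − (-72)) = -490
Sum: (-124) + (256) + (-490) = -358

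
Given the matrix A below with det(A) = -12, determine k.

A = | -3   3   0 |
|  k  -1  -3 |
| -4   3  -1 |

Expanding along the row containing k, det(A) is linear in k: det(A) = (3)·k + (6).
Set (3)·k + (6) = -12  ⇒  (3)·k = -18  ⇒  k = -6.

-6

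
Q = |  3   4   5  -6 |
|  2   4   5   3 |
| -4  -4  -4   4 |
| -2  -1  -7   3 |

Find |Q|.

|Q| = -292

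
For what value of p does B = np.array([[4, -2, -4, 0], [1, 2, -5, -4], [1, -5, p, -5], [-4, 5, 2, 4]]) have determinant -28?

p = 2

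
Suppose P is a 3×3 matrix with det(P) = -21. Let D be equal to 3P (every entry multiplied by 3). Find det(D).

For a 3×3 matrix, det(3P) = 3^3·det(P) = 27·det(P).
det(D) = (27)·(-21) = -567

det(D) = -567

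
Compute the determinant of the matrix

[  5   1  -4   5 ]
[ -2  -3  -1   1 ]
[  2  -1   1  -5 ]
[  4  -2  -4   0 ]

152

Expand along row 4 (it has 1 zero):
  − (4) · M_41   where M_41 = det([1 -4 5; -3 -1 1; -1 1 -5]) = 48
  + (-2) · M_42   where M_42 = det([5 -4 5; -2 -1 1; 2 1 -5]) = 52
  − (-4) · M_43   where M_43 = det([5 1 5; -2 -3 1; 2 -1 -5]) = 112
det = (-1)·(4)·(48) + (+1)·(-2)·(52) + (-1)·(-4)·(112) = 152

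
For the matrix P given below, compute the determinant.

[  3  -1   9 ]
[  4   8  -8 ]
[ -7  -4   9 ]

Expand along row 1:
  + 3 · |8 -8; -4 9| = 3·(72 − 32) = 120
  − (-1) · |4 -8; -7 9| = −(-1)·(36 − 56) = -20
  + 9 · |4 8; -7 -4| = 9·(-16 − (-56)) = 360
Sum: (120) + (-20) + (360) = 460

The determinant is 460.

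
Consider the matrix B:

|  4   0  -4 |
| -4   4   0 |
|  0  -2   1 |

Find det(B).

Expand along row 1:
  + 4 · |4 0; -2 1| = 4·(4 − 0) = 16
  + (-4) · |-4 4; 0 -2| = (-4)·(8 − 0) = -32
Sum: (16) + (-32) = -16

det(B) = -16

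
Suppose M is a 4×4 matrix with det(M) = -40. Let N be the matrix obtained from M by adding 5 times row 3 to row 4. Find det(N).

Adding a multiple of one row to another leaves the determinant unchanged.
det(N) = (1)·(-40) = -40

The determinant is -40.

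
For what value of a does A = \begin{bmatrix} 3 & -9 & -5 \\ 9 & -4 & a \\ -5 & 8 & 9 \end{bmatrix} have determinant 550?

a = 9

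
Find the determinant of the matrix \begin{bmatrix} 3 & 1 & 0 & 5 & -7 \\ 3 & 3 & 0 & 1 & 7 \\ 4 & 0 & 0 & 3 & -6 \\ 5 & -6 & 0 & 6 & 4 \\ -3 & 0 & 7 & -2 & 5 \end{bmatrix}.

-9044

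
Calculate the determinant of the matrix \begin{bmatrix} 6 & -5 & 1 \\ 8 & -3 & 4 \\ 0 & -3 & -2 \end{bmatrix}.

Expand along column 1:
  + 6 · |-3 4; -3 -2| = 6·(6 − (-12)) = 108
  − 8 · |-5 1; -3 -2| = −8·(10 − (-3)) = -104
Sum: (108) + (-104) = 4

4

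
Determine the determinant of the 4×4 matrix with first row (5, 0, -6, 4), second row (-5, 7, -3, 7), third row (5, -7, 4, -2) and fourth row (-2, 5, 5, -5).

The determinant is -1974.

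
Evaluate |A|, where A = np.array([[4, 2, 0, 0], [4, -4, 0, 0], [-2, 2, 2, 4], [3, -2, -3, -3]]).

A is block lower-triangular with a 2×2 block and a 2×2 block on the diagonal, so its determinant equals the product of the determinants of the diagonal blocks.
det of the 2×2 block = -24
det of the 2×2 block = 6
det = (-24)·(6) = -144

The determinant is -144.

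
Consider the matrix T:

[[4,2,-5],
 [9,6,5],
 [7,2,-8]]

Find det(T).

Expand along row 1:
  + 4 · |6 5; 2 -8| = 4·(-48 − 10) = -232
  − 2 · |9 5; 7 -8| = −2·(-72 − 35) = 214
  + (-5) · |9 6; 7 2| = (-5)·(18 − 42) = 120
Sum: (-232) + (214) + (120) = 102

The determinant is 102.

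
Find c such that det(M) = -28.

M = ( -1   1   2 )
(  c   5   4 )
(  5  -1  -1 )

Expanding along the column containing c, det(M) is linear in c: det(M) = (-1)·c + (-29).
Set (-1)·c + (-29) = -28  ⇒  (-1)·c = 1  ⇒  c = -1.

-1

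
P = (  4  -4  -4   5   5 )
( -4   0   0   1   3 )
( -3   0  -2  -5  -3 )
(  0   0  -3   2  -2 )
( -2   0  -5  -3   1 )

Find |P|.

Expand along column 2 (it has 4 zeros):
  − (-4) · M_12   where M_12 = det([-4 0 1 3; -3 -2 -5 -3; 0 -3 2 -2; -2 -5 -3 1]) = 562
det = (-1)·(-4)·(562) = 2248

2248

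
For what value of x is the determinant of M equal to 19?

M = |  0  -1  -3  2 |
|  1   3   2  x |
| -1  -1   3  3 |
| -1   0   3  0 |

Expanding along the column containing x, det(M) is linear in x: det(M) = (3)·x + (22).
Set (3)·x + (22) = 19  ⇒  (3)·x = -3  ⇒  x = -1.

-1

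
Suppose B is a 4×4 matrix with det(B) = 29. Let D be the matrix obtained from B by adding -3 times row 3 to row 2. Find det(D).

29

Adding a multiple of one row to another leaves the determinant unchanged.
det(D) = (1)·(29) = 29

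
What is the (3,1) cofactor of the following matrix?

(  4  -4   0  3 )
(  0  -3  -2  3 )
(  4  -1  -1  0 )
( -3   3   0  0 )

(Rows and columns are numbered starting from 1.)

The cofactor is 18.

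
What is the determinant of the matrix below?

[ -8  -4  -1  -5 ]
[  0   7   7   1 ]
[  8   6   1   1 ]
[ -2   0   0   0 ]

Expand along row 4 (it has 3 zeros):
  − (-2) · M_41   where M_41 = det([-4 -1 -5; 7 7 1; 6 1 1]) = 152
det = (-1)·(-2)·(152) = 304

304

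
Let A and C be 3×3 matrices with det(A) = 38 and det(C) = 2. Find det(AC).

det(AC) = det(A)·det(C) = (38)·(2) = 76

76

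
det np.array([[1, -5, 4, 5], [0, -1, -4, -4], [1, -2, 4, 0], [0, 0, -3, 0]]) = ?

Expand along row 4 (it has 3 zeros):
  − (-3) · M_43   where M_43 = det([1 -5 5; 0 -1 -4; 1 -2 0]) = 17
det = (-1)·(-3)·(17) = 51

The determinant is 51.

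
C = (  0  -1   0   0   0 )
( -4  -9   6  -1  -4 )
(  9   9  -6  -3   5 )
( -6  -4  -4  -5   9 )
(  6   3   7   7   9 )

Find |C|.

8401

Expand along row 1 (it has 4 zeros):
  − (-1) · M_12   where M_12 = det([-4 6 -1 -4; 9 -6 -3 5; -6 -4 -5 9; 6 7 7 9]) = 8401
det = (-1)·(-1)·(8401) = 8401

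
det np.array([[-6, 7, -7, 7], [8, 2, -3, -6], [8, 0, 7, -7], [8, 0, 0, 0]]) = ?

Expand along row 4 (it has 3 zeros):
  − (8) · M_41   where M_41 = det([7 -7 7; 2 -3 -6; 0 7 -7]) = 441
det = (-1)·(8)·(441) = -3528

-3528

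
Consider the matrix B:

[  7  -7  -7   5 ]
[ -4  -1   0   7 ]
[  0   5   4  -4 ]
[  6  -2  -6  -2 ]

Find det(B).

Expand along row 2 (it has 1 zero):
  − (-4) · M_21   where M_21 = det([-7 -7 5; 5 4 -4; -2 -6 -2]) = -12
  + (-1) · M_22   where M_22 = det([7 -7 5; 0 4 -4; 6 -6 -2]) = -176
  + (7) · M_24   where M_24 = det([7 -7 -7; 0 5 4; 6 -2 -6]) = -112
det = (-1)·(-4)·(-12) + (+1)·(-1)·(-176) + (+1)·(7)·(-112) = -656

|B| = -656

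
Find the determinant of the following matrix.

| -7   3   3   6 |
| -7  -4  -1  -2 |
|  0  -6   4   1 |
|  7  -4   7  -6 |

The determinant is -3654.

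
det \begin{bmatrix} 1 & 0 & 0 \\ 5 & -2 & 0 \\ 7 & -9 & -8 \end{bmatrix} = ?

The matrix is lower triangular, so the determinant is the product of the diagonal entries:
det = (1) · (-2) · (-8) = 16

The determinant is 16.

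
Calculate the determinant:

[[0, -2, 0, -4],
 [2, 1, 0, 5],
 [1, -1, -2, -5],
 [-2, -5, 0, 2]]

Expand along column 3 (it has 3 zeros):
  + (-2) · M_33   where M_33 = det([0 -2 -4; 2 1 5; -2 -5 2]) = 60
det = (+1)·(-2)·(60) = -120

The determinant is -120.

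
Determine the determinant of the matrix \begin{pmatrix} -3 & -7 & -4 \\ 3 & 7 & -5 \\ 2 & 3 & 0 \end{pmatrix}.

Expand along column 3:
  + (-4) · |3 7; 2 3| = (-4)·(9 − 14) = 20
  − (-5) · |-3 -7; 2 3| = −(-5)·(-9 − (-14)) = 25
Sum: (20) + (25) = 45

The determinant is 45.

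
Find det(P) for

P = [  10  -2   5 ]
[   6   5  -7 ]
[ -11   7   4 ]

The determinant is 1069.

Expand along column 1:
  + 10 · |5 -7; 7 4| = 10·(20 − (-49)) = 690
  − 6 · |-2 5; 7 4| = −6·(-8 − 35) = 258
  + (-11) · |-2 5; 5 -7| = (-11)·(14 − 25) = 121
Sum: (690) + (258) + (121) = 1069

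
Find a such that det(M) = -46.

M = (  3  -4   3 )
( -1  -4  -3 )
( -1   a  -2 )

-9

Expanding along the column containing a, det(M) is linear in a: det(M) = (6)·a + (8).
Set (6)·a + (8) = -46  ⇒  (6)·a = -54  ⇒  a = -9.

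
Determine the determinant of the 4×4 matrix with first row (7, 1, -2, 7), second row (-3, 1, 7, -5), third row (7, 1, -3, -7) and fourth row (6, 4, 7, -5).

Expand along row 1:
  + (7) · M_11   where M_11 = det([1 7 -5; 1 -3 -7; 4 7 -5]) = -192
  − (1) · M_12   where M_12 = det([-3 7 -5; 7 -3 -7; 6 7 -5]) = -576
  + (-2) · M_13   where M_13 = det([-3 1 -5; 7 1 -7; 6 4 -5]) = -186
  − (7) · M_14   where M_14 = det([-3 1 7; 7 1 -3; 6 4 7]) = 30
det = (+1)·(7)·(-192) + (-1)·(1)·(-576) + (+1)·(-2)·(-186) + (-1)·(7)·(30) = -606

-606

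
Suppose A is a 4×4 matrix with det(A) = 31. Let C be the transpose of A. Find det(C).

|C| = 31

det(Aᵀ) = det(A).
det(C) = (1)·(31) = 31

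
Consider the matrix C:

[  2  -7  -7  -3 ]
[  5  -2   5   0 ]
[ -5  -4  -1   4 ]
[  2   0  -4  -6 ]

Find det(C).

The determinant is -984.

Expand along row 2 (it has 1 zero):
  − (5) · M_21   where M_21 = det([-7 -7 -3; -4 -1 4; 0 -4 -6]) = -34
  + (-2) · M_22   where M_22 = det([2 -7 -3; -5 -1 4; 2 -4 -6]) = 132
  − (5) · M_23   where M_23 = det([2 -7 -3; -5 -4 4; 2 0 -6]) = 178
det = (-1)·(5)·(-34) + (+1)·(-2)·(132) + (-1)·(5)·(178) = -984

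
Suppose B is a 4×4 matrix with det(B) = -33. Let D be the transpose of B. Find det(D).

-33

det(Bᵀ) = det(B).
det(D) = (1)·(-33) = -33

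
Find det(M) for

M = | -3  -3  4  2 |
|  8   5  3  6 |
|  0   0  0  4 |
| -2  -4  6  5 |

The determinant is 208.

Expand along row 3 (it has 3 zeros):
  − (4) · M_34   where M_34 = det([-3 -3 4; 8 5 3; -2 -4 6]) = -52
det = (-1)·(4)·(-52) = 208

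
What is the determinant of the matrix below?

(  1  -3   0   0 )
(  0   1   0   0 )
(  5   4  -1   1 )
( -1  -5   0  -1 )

The determinant is 1.

The matrix is block lower-triangular with a 2×2 block and a 2×2 block on the diagonal, so its determinant equals the product of the determinants of the diagonal blocks.
det of the 2×2 block = 1
det of the 2×2 block = 1
det = (1)·(1) = 1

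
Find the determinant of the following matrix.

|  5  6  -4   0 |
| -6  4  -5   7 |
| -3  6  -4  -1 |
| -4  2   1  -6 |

Expand along row 1 (it has 1 zero):
  + (5) · M_11   where M_11 = det([4 -5 7; 6 -4 -1; 2 1 -6]) = 28
  − (6) · M_12   where M_12 = det([-6 -5 7; -3 -4 -1; -4 1 -6]) = -213
  + (-4) · M_13   where M_13 = det([-6 4 7; -3 6 -1; -4 2 -6]) = 274
det = (+1)·(5)·(28) + (-1)·(6)·(-213) + (+1)·(-4)·(274) = 322

322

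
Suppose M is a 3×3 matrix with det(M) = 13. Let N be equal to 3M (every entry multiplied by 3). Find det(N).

351

For a 3×3 matrix, det(3M) = 3^3·det(M) = 27·det(M).
det(N) = (27)·(13) = 351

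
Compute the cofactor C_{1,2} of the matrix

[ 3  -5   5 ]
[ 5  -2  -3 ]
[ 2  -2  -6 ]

Delete row 1 and column 2; the remaining 2×2 submatrix is [5 -3; 2 -6].
Its determinant is 5·(-6) − (-3)·2 = -24.
The cofactor carries sign (−1)^(1+2) = −1, so C_{1,2} = −(-24) = 24.

24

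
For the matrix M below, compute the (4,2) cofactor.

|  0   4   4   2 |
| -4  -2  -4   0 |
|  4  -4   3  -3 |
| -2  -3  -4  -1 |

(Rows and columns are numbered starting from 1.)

Delete row 4 and column 2; the remaining 3×3 submatrix is [0 4 2; -4 -4 0; 4 3 -3].
Its determinant is -40.
The cofactor carries sign (−1)^(4+2) = +1, so C_{4,2} = +(-40) = -40.

The cofactor is -40.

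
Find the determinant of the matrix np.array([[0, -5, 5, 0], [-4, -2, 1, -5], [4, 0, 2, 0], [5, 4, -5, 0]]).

The determinant is 350.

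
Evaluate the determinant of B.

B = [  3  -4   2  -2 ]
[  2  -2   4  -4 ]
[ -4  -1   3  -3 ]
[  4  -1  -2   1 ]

|B| = -62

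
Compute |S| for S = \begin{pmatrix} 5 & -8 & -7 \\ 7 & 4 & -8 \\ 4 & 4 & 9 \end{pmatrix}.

Expand along column 1:
  + 5 · |4 -8; 4 9| = 5·(36 − (-32)) = 340
  − 7 · |-8 -7; 4 9| = −7·(-72 − (-28)) = 308
  + 4 · |-8 -7; 4 -8| = 4·(64 − (-28)) = 368
Sum: (340) + (308) + (368) = 1016

1016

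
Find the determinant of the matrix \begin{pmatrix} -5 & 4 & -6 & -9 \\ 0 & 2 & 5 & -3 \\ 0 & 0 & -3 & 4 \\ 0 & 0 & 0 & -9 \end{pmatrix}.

The matrix is upper triangular, so the determinant is the product of the diagonal entries:
det = (-5) · (2) · (-3) · (-9) = -270

The determinant is -270.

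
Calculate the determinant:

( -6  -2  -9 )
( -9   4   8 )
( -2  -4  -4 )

Expand along row 1:
  + (-6) · |4 8; -4 -4| = (-6)·(-16 − (-32)) = -96
  − (-2) · |-9 8; -2 -4| = −(-2)·(36 − (-16)) = 104
  + (-9) · |-9 4; -2 -4| = (-9)·(36 − (-8)) = -396
Sum: (-96) + (104) + (-396) = -388

-388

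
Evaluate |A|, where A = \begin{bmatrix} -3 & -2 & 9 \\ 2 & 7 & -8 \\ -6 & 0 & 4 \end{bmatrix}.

214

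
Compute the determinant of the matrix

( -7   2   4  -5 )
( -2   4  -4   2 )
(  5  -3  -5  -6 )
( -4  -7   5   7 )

The determinant is 3768.

Expand along row 1:
  + (-7) · M_11   where M_11 = det([4 -4 2; -3 -5 -6; -7 5 7]) = -372
  − (2) · M_12   where M_12 = det([-2 -4 2; 5 -5 -6; -4 5 7]) = 64
  + (4) · M_13   where M_13 = det([-2 4 2; 5 -3 -6; -4 -7 7]) = -12
  − (-5) · M_14   where M_14 = det([-2 4 -4; 5 -3 -5; -4 -7 5]) = 268
det = (+1)·(-7)·(-372) + (-1)·(2)·(64) + (+1)·(4)·(-12) + (-1)·(-5)·(268) = 3768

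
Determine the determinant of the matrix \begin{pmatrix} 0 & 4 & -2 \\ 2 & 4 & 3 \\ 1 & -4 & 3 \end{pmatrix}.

The determinant is 12.

Expand along row 1:
  − 4 · |2 3; 1 3| = −4·(6 − 3) = -12
  + (-2) · |2 4; 1 -4| = (-2)·(-8 − 4) = 24
Sum: (-12) + (24) = 12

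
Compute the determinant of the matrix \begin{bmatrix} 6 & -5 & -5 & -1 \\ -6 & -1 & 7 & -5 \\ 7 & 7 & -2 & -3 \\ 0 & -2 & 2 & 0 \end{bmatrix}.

The determinant is -1288.

Expand along row 4 (it has 2 zeros):
  + (-2) · M_42   where M_42 = det([6 -5 -1; -6 7 -5; 7 -2 -3]) = 116
  − (2) · M_43   where M_43 = det([6 -5 -1; -6 -1 -5; 7 7 -3]) = 528
det = (+1)·(-2)·(116) + (-1)·(2)·(528) = -1288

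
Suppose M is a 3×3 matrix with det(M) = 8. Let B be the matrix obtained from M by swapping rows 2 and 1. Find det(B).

Swapping two rows multiplies the determinant by −1.
det(B) = (-1)·(8) = -8

det(B) = -8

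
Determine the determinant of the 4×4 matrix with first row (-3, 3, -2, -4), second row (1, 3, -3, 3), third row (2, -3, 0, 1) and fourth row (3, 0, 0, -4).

-261

Expand along row 4 (it has 2 zeros):
  − (3) · M_41   where M_41 = det([3 -2 -4; 3 -3 3; -3 0 1]) = 51
  + (-4) · M_44   where M_44 = det([-3 3 -2; 1 3 -3; 2 -3 0]) = 27
det = (-1)·(3)·(51) + (+1)·(-4)·(27) = -261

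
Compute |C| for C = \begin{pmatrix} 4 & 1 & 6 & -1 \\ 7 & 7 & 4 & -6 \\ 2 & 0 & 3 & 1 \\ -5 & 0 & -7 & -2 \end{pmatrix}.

Expand along column 2 (it has 2 zeros):
  − (1) · M_12   where M_12 = det([7 4 -6; 2 3 1; -5 -7 -2]) = -3
  + (7) · M_22   where M_22 = det([4 6 -1; 2 3 1; -5 -7 -2]) = -3
det = (-1)·(1)·(-3) + (+1)·(7)·(-3) = -18

det(C) = -18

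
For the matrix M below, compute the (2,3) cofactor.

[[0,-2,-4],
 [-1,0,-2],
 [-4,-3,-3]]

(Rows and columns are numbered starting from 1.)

Delete row 2 and column 3; the remaining 2×2 submatrix is [0 -2; -4 -3].
Its determinant is 0·(-3) − (-2)·(-4) = -8.
The cofactor carries sign (−1)^(2+3) = −1, so C_{2,3} = −(-8) = 8.

8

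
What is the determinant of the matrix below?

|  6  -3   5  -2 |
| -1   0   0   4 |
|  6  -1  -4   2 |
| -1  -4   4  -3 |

Expand along row 2 (it has 2 zeros):
  − (-1) · M_21   where M_21 = det([-3 5 -2; -1 -4 2; -4 4 -3]) = -27
  + (4) · M_24   where M_24 = det([6 -3 5; 6 -1 -4; -1 -4 4]) = -185
det = (-1)·(-1)·(-27) + (+1)·(4)·(-185) = -767

The determinant is -767.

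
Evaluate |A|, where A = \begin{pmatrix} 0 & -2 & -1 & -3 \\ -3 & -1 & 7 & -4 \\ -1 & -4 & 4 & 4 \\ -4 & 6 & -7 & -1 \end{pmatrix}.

Expand along row 1 (it has 1 zero):
  − (-2) · M_12   where M_12 = det([-3 7 -4; -1 4 4; -4 -7 -1]) = -283
  + (-1) · M_13   where M_13 = det([-3 -1 -4; -1 -4 4; -4 6 -1]) = 165
  − (-3) · M_14   where M_14 = det([-3 -1 7; -1 -4 4; -4 6 -7]) = -143
det = (-1)·(-2)·(-283) + (+1)·(-1)·(165) + (-1)·(-3)·(-143) = -1160

-1160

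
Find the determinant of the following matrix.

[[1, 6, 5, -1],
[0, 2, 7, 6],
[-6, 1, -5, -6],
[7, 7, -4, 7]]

-4330

Expand along row 2 (it has 1 zero):
  + (2) · M_22   where M_22 = det([1 5 -1; -6 -5 -6; 7 -4 7]) = -118
  − (7) · M_23   where M_23 = det([1 6 -1; -6 1 -6; 7 7 7]) = 98
  + (6) · M_24   where M_24 = det([1 6 5; -6 1 -5; 7 7 -4]) = -568
det = (+1)·(2)·(-118) + (-1)·(7)·(98) + (+1)·(6)·(-568) = -4330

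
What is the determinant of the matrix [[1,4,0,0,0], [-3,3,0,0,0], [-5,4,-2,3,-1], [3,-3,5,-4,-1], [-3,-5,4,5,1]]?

The matrix is block lower-triangular with a 2×2 block and a 3×3 block on the diagonal, so its determinant equals the product of the determinants of the diagonal blocks.
det of the 2×2 block = 15
det of the 3×3 block = -70
det = (15)·(-70) = -1050

-1050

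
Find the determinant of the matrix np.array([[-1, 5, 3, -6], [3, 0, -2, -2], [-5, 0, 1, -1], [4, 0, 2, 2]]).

Expand along column 2 (it has 3 zeros):
  − (5) · M_12   where M_12 = det([3 -2 -2; -5 1 -1; 4 2 2]) = 28
det = (-1)·(5)·(28) = -140

-140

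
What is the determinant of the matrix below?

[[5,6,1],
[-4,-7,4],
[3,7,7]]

-152

Expand along column 1:
  + 5 · |-7 4; 7 7| = 5·(-49 − 28) = -385
  − (-4) · |6 1; 7 7| = −(-4)·(42 − 7) = 140
  + 3 · |6 1; -7 4| = 3·(24 − (-7)) = 93
Sum: (-385) + (140) + (93) = -152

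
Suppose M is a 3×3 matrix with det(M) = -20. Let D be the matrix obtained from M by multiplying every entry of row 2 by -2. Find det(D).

The determinant is 40.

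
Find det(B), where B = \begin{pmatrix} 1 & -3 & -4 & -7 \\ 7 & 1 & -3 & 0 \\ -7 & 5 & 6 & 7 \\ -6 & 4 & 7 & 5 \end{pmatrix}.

det(B) = 336

Expand along row 2 (it has 1 zero):
  − (7) · M_21   where M_21 = det([-3 -4 -7; 5 6 7; 4 7 5]) = -32
  + (1) · M_22   where M_22 = det([1 -4 -7; -7 6 7; -6 7 5]) = 100
  − (-3) · M_23   where M_23 = det([1 -3 -7; -7 5 7; -6 4 5]) = 4
det = (-1)·(7)·(-32) + (+1)·(1)·(100) + (-1)·(-3)·(4) = 336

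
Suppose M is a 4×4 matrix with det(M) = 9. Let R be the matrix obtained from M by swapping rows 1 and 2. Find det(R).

|R| = -9

Swapping two rows multiplies the determinant by −1.
det(R) = (-1)·(9) = -9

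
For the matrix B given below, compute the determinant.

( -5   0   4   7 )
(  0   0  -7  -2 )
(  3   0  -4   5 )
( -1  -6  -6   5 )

Expand along column 2 (it has 3 zeros):
  + (-6) · M_42   where M_42 = det([-5 4 7; 0 -7 -2; 3 -4 5]) = 338
det = (+1)·(-6)·(338) = -2028

-2028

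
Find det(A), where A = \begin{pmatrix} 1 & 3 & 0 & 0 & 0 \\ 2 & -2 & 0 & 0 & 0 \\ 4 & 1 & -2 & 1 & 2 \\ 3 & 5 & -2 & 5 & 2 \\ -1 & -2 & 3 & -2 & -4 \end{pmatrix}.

|A| = -64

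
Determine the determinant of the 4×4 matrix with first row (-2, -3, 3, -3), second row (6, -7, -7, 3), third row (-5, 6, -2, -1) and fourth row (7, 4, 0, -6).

3070

Expand along row 4 (it has 1 zero):
  − (7) · M_41   where M_41 = det([-3 3 -3; -7 -7 3; 6 -2 -1]) = -174
  + (4) · M_42   where M_42 = det([-2 3 -3; 6 -7 3; -5 -2 -1]) = 88
  + (-6) · M_44   where M_44 = det([-2 -3 3; 6 -7 -7; -5 6 -2]) = -250
det = (-1)·(7)·(-174) + (+1)·(4)·(88) + (+1)·(-6)·(-250) = 3070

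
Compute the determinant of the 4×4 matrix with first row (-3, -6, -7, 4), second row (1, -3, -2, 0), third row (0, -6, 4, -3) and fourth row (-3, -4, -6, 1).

-391

Expand along row 2 (it has 1 zero):
  − (1) · M_21   where M_21 = det([-6 -7 4; -6 4 -3; -4 -6 1]) = 166
  + (-3) · M_22   where M_22 = det([-3 -7 4; 0 4 -3; -3 -6 1]) = 27
  − (-2) · M_23   where M_23 = det([-3 -6 4; 0 -6 -3; -3 -4 1]) = -72
det = (-1)·(1)·(166) + (+1)·(-3)·(27) + (-1)·(-2)·(-72) = -391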